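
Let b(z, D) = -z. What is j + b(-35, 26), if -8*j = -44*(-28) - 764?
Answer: -47/2 ≈ -23.500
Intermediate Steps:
j = -117/2 (j = -(-44*(-28) - 764)/8 = -(1232 - 764)/8 = -⅛*468 = -117/2 ≈ -58.500)
j + b(-35, 26) = -117/2 - 1*(-35) = -117/2 + 35 = -47/2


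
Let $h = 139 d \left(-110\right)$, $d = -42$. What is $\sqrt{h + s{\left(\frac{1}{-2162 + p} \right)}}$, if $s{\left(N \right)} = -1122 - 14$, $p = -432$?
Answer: $2 \sqrt{160261} \approx 800.65$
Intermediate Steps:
$h = 642180$ ($h = 139 \left(-42\right) \left(-110\right) = \left(-5838\right) \left(-110\right) = 642180$)
$s{\left(N \right)} = -1136$ ($s{\left(N \right)} = -1122 - 14 = -1136$)
$\sqrt{h + s{\left(\frac{1}{-2162 + p} \right)}} = \sqrt{642180 - 1136} = \sqrt{641044} = 2 \sqrt{160261}$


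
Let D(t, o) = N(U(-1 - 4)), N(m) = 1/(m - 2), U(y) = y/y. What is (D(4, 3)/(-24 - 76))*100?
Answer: 1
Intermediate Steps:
U(y) = 1
N(m) = 1/(-2 + m)
D(t, o) = -1 (D(t, o) = 1/(-2 + 1) = 1/(-1) = -1)
(D(4, 3)/(-24 - 76))*100 = (-1/(-24 - 76))*100 = (-1/(-100))*100 = -1/100*(-1)*100 = (1/100)*100 = 1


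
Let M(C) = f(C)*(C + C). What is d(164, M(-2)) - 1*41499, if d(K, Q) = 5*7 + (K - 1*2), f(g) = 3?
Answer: -41302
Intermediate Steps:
M(C) = 6*C (M(C) = 3*(C + C) = 3*(2*C) = 6*C)
d(K, Q) = 33 + K (d(K, Q) = 35 + (K - 2) = 35 + (-2 + K) = 33 + K)
d(164, M(-2)) - 1*41499 = (33 + 164) - 1*41499 = 197 - 41499 = -41302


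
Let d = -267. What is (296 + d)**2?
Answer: 841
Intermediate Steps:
(296 + d)**2 = (296 - 267)**2 = 29**2 = 841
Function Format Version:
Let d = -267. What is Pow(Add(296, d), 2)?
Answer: 841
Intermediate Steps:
Pow(Add(296, d), 2) = Pow(Add(296, -267), 2) = Pow(29, 2) = 841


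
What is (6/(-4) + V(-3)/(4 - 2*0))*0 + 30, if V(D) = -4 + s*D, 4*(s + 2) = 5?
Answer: 30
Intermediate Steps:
s = -3/4 (s = -2 + (1/4)*5 = -2 + 5/4 = -3/4 ≈ -0.75000)
V(D) = -4 - 3*D/4
(6/(-4) + V(-3)/(4 - 2*0))*0 + 30 = (6/(-4) + (-4 - 3/4*(-3))/(4 - 2*0))*0 + 30 = (6*(-1/4) + (-4 + 9/4)/(4 + 0))*0 + 30 = (-3/2 - 7/4/4)*0 + 30 = (-3/2 - 7/4*1/4)*0 + 30 = (-3/2 - 7/16)*0 + 30 = -31/16*0 + 30 = 0 + 30 = 30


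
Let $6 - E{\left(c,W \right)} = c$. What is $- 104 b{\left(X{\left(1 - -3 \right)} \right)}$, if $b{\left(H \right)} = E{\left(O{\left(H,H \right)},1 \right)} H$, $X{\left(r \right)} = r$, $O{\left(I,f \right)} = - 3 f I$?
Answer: $-22464$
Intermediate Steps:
$O{\left(I,f \right)} = - 3 I f$
$E{\left(c,W \right)} = 6 - c$
$b{\left(H \right)} = H \left(6 + 3 H^{2}\right)$ ($b{\left(H \right)} = \left(6 - - 3 H H\right) H = \left(6 - - 3 H^{2}\right) H = \left(6 + 3 H^{2}\right) H = H \left(6 + 3 H^{2}\right)$)
$- 104 b{\left(X{\left(1 - -3 \right)} \right)} = - 104 \cdot 3 \left(1 - -3\right) \left(2 + \left(1 - -3\right)^{2}\right) = - 104 \cdot 3 \left(1 + 3\right) \left(2 + \left(1 + 3\right)^{2}\right) = - 104 \cdot 3 \cdot 4 \left(2 + 4^{2}\right) = - 104 \cdot 3 \cdot 4 \left(2 + 16\right) = - 104 \cdot 3 \cdot 4 \cdot 18 = \left(-104\right) 216 = -22464$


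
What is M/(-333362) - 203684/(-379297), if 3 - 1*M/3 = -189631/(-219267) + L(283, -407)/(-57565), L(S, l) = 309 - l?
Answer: 142836076075230970673/265996568470354504245 ≈ 0.53698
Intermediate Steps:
M = 27107201222/4207368285 (M = 9 - 3*(-189631/(-219267) + (309 - 1*(-407))/(-57565)) = 9 - 3*(-189631*(-1/219267) + (309 + 407)*(-1/57565)) = 9 - 3*(189631/219267 + 716*(-1/57565)) = 9 - 3*(189631/219267 - 716/57565) = 9 - 3*10759113343/12622104855 = 9 - 10759113343/4207368285 = 27107201222/4207368285 ≈ 6.4428)
M/(-333362) - 203684/(-379297) = (27107201222/4207368285)/(-333362) - 203684/(-379297) = (27107201222/4207368285)*(-1/333362) - 203684*(-1/379297) = -13553600611/701288353112085 + 203684/379297 = 142836076075230970673/265996568470354504245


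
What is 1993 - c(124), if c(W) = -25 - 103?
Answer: 2121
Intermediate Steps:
c(W) = -128
1993 - c(124) = 1993 - 1*(-128) = 1993 + 128 = 2121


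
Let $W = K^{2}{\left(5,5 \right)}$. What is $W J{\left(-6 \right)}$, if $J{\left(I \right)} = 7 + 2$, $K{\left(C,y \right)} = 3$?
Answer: $81$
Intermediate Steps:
$J{\left(I \right)} = 9$
$W = 9$ ($W = 3^{2} = 9$)
$W J{\left(-6 \right)} = 9 \cdot 9 = 81$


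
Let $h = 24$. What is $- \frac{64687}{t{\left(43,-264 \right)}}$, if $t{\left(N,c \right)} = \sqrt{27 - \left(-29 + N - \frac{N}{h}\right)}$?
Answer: $- \frac{129374 \sqrt{2130}}{355} \approx -16819.0$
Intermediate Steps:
$t{\left(N,c \right)} = \sqrt{56 - \frac{23 N}{24}}$ ($t{\left(N,c \right)} = \sqrt{27 - \left(-29 + N - \frac{N}{24}\right)} = \sqrt{27 - \left(-29 + N - N \frac{1}{24}\right)} = \sqrt{27 - \left(-29 + \frac{23 N}{24}\right)} = \sqrt{56 - \frac{23 N}{24}}$)
$- \frac{64687}{t{\left(43,-264 \right)}} = - \frac{64687}{\frac{1}{12} \sqrt{8064 - 5934}} = - \frac{64687}{\frac{1}{12} \sqrt{2130}} = - 64687 \frac{2 \sqrt{2130}}{355} = - \frac{129374 \sqrt{2130}}{355}$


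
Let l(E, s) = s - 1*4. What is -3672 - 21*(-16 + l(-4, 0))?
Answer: -3252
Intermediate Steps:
l(E, s) = -4 + s (l(E, s) = s - 4 = -4 + s)
-3672 - 21*(-16 + l(-4, 0)) = -3672 - 21*(-16 + (-4 + 0)) = -3672 - 21*(-16 - 4) = -3672 - 21*(-20) = -3672 - 1*(-420) = -3672 + 420 = -3252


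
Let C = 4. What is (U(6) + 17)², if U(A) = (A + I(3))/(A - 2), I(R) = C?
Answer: 1521/4 ≈ 380.25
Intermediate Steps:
I(R) = 4
U(A) = (4 + A)/(-2 + A) (U(A) = (A + 4)/(A - 2) = (4 + A)/(-2 + A))
(U(6) + 17)² = ((4 + 6)/(-2 + 6) + 17)² = (10/4 + 17)² = ((¼)*10 + 17)² = (5/2 + 17)² = (39/2)² = 1521/4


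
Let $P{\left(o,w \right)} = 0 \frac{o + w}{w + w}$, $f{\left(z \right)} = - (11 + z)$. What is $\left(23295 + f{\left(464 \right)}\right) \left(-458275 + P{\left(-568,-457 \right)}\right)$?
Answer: $-10457835500$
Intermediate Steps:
$f{\left(z \right)} = -11 - z$
$P{\left(o,w \right)} = 0$ ($P{\left(o,w \right)} = 0 \frac{o + w}{2 w} = 0$)
$\left(23295 + f{\left(464 \right)}\right) \left(-458275 + P{\left(-568,-457 \right)}\right) = \left(23295 - 475\right) \left(-458275 + 0\right) = \left(23295 - 475\right) \left(-458275\right) = 22820 \left(-458275\right) = -10457835500$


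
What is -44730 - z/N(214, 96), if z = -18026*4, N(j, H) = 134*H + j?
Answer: -292453418/6539 ≈ -44725.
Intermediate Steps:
N(j, H) = j + 134*H
z = -72104
-44730 - z/N(214, 96) = -44730 - (-72104)/(214 + 134*96) = -44730 - (-72104)/(214 + 12864) = -44730 - (-72104)/13078 = -44730 - 1*(-36052/6539) = -44730 + 36052/6539 = -292453418/6539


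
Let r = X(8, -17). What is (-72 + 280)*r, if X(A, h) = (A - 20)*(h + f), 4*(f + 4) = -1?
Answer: 53040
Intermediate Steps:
f = -17/4 (f = -4 + (¼)*(-1) = -4 - ¼ = -17/4 ≈ -4.2500)
X(A, h) = (-20 + A)*(-17/4 + h) (X(A, h) = (A - 20)*(h - 17/4) = (-20 + A)*(-17/4 + h))
r = 255 (r = 85 - 20*(-17) - 17/4*8 + 8*(-17) = 85 + 340 - 34 - 136 = 255)
(-72 + 280)*r = (-72 + 280)*255 = 208*255 = 53040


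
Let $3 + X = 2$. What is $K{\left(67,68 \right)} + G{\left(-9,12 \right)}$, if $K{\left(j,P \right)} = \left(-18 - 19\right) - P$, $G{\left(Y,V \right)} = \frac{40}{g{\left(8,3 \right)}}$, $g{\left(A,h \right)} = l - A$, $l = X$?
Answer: $- \frac{985}{9} \approx -109.44$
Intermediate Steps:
$X = -1$ ($X = -3 + 2 = -1$)
$l = -1$
$g{\left(A,h \right)} = -1 - A$
$G{\left(Y,V \right)} = - \frac{40}{9}$ ($G{\left(Y,V \right)} = \frac{40}{-1 - 8} = \frac{40}{-9} = 40 \left(- \frac{1}{9}\right) = - \frac{40}{9}$)
$K{\left(j,P \right)} = -37 - P$ ($K{\left(j,P \right)} = \left(-18 - 19\right) - P = -37 - P$)
$K{\left(67,68 \right)} + G{\left(-9,12 \right)} = \left(-37 - 68\right) - \frac{40}{9} = -105 - \frac{40}{9} = - \frac{985}{9}$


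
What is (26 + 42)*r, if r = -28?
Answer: -1904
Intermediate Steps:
(26 + 42)*r = (26 + 42)*(-28) = 68*(-28) = -1904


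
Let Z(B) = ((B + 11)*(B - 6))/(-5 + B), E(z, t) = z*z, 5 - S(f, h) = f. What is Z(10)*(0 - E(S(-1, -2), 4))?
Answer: -3024/5 ≈ -604.80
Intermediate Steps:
S(f, h) = 5 - f
E(z, t) = z²
Z(B) = (-6 + B)*(11 + B)/(-5 + B) (Z(B) = ((11 + B)*(-6 + B))/(-5 + B) = ((-6 + B)*(11 + B))/(-5 + B) = (-6 + B)*(11 + B)/(-5 + B))
Z(10)*(0 - E(S(-1, -2), 4)) = ((-66 + 10² + 5*10)/(-5 + 10))*(0 - (5 - 1*(-1))²) = ((-66 + 100 + 50)/5)*(0 - (5 + 1)²) = ((⅕)*84)*(0 - 1*6²) = 84*(0 - 1*36)/5 = 84*(0 - 36)/5 = (84/5)*(-36) = -3024/5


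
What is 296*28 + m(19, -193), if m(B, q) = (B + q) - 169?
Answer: 7945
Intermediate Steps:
m(B, q) = -169 + B + q
296*28 + m(19, -193) = 296*28 + (-169 + 19 - 193) = 8288 - 343 = 7945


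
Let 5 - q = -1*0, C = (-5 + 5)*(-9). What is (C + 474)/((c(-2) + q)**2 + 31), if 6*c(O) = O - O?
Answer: 237/28 ≈ 8.4643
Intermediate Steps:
C = 0 (C = 0*(-9) = 0)
c(O) = 0 (c(O) = (O - O)/6 = (1/6)*0 = 0)
q = 5 (q = 5 - (-1)*0 = 5 - 1*0 = 5 + 0 = 5)
(C + 474)/((c(-2) + q)**2 + 31) = (0 + 474)/((0 + 5)**2 + 31) = 474/(5**2 + 31) = 474/(25 + 31) = 474/56 = 474*(1/56) = 237/28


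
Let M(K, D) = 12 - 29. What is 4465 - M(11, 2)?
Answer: 4482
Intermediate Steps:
M(K, D) = -17
4465 - M(11, 2) = 4465 - 1*(-17) = 4465 + 17 = 4482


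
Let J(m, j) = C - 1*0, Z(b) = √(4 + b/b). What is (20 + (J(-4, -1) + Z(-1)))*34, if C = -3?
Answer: 578 + 34*√5 ≈ 654.03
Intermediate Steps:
Z(b) = √5 (Z(b) = √(4 + 1) = √5)
J(m, j) = -3 (J(m, j) = -3 - 1*0 = -3 + 0 = -3)
(20 + (J(-4, -1) + Z(-1)))*34 = (20 + (-3 + √5))*34 = (17 + √5)*34 = 578 + 34*√5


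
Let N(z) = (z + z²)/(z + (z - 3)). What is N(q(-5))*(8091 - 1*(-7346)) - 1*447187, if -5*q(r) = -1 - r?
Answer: -51364757/115 ≈ -4.4665e+5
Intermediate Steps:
q(r) = ⅕ + r/5 (q(r) = -(-1 - r)/5 = ⅕ + r/5)
N(z) = (z + z²)/(-3 + 2*z) (N(z) = (z + z²)/(z + (-3 + z)) = (z + z²)/(-3 + 2*z))
N(q(-5))*(8091 - 1*(-7346)) - 1*447187 = ((⅕ + (⅕)*(-5))*(1 + (⅕ + (⅕)*(-5)))/(-3 + 2*(⅕ + (⅕)*(-5))))*(8091 - 1*(-7346)) - 1*447187 = ((⅕ - 1)*(1 + (⅕ - 1))/(-3 + 2*(⅕ - 1)))*(8091 + 7346) - 447187 = -4*(1 - ⅘)/(5*(-3 + 2*(-⅘)))*15437 - 447187 = -⅘*⅕/(-3 - 8/5)*15437 - 447187 = -⅘*⅕/(-23/5)*15437 - 447187 = -⅘*(-5/23)*⅕*15437 - 447187 = (4/115)*15437 - 447187 = 61748/115 - 447187 = -51364757/115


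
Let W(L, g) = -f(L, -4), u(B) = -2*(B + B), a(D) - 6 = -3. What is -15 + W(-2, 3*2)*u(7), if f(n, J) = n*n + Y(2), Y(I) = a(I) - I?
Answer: 125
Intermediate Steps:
a(D) = 3 (a(D) = 6 - 3 = 3)
Y(I) = 3 - I
u(B) = -4*B
f(n, J) = 1 + n**2 (f(n, J) = n*n + (3 - 1*2) = n**2 + (3 - 2) = n**2 + 1 = 1 + n**2)
W(L, g) = -1 - L**2 (W(L, g) = -(1 + L**2) = -1 - L**2)
-15 + W(-2, 3*2)*u(7) = -15 + (-1 - 1*(-2)**2)*(-4*7) = -15 + (-1 - 1*4)*(-28) = -15 + (-1 - 4)*(-28) = -15 - 5*(-28) = -15 + 140 = 125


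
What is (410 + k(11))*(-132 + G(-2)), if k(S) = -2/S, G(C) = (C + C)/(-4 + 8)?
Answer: -599564/11 ≈ -54506.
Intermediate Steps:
G(C) = C/2 (G(C) = (2*C)/4 = (2*C)*(¼) = C/2)
(410 + k(11))*(-132 + G(-2)) = (410 - 2/11)*(-132 + (½)*(-2)) = (410 - 2*1/11)*(-132 - 1) = (410 - 2/11)*(-133) = (4508/11)*(-133) = -599564/11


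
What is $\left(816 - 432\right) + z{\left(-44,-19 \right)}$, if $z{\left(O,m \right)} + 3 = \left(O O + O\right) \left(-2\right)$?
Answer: $-3403$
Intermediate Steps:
$z{\left(O,m \right)} = -3 - 2 O - 2 O^{2}$ ($z{\left(O,m \right)} = -3 + \left(O O + O\right) \left(-2\right) = -3 + \left(O^{2} + O\right) \left(-2\right) = -3 + \left(O + O^{2}\right) \left(-2\right) = -3 - \left(2 O + 2 O^{2}\right) = -3 - 2 O - 2 O^{2}$)
$\left(816 - 432\right) + z{\left(-44,-19 \right)} = \left(816 - 432\right) - \left(-85 + 3872\right) = 384 - 3787 = -3403$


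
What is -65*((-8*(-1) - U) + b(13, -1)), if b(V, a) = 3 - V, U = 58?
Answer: 3900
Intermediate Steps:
-65*((-8*(-1) - U) + b(13, -1)) = -65*((-8*(-1) - 1*58) + (3 - 1*13)) = -65*((8 - 58) + (3 - 13)) = -65*(-50 - 10) = -65*(-60) = 3900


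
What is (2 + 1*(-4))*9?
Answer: -18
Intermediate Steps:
(2 + 1*(-4))*9 = (2 - 4)*9 = -2*9 = -18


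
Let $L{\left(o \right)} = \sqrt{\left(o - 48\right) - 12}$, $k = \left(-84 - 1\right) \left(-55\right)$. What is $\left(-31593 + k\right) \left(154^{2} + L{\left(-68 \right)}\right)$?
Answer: $-638387288 - 215344 i \sqrt{2} \approx -6.3839 \cdot 10^{8} - 3.0454 \cdot 10^{5} i$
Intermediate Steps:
$k = 4675$ ($k = \left(-85\right) \left(-55\right) = 4675$)
$L{\left(o \right)} = \sqrt{-60 + o}$ ($L{\left(o \right)} = \sqrt{\left(o - 48\right) - 12} = \sqrt{\left(-48 + o\right) - 12} = \sqrt{-60 + o}$)
$\left(-31593 + k\right) \left(154^{2} + L{\left(-68 \right)}\right) = \left(-31593 + 4675\right) \left(154^{2} + \sqrt{-60 - 68}\right) = - 26918 \left(23716 + \sqrt{-128}\right) = - 26918 \left(23716 + 8 i \sqrt{2}\right) = -638387288 - 215344 i \sqrt{2}$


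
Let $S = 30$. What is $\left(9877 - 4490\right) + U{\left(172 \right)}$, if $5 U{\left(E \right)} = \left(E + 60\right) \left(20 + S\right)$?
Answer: $7707$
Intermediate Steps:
$U{\left(E \right)} = 600 + 10 E$ ($U{\left(E \right)} = \frac{\left(E + 60\right) \left(20 + 30\right)}{5} = \frac{\left(60 + E\right) 50}{5} = \frac{3000 + 50 E}{5} = 600 + 10 E$)
$\left(9877 - 4490\right) + U{\left(172 \right)} = \left(9877 - 4490\right) + \left(600 + 10 \cdot 172\right) = 5387 + \left(600 + 1720\right) = 5387 + 2320 = 7707$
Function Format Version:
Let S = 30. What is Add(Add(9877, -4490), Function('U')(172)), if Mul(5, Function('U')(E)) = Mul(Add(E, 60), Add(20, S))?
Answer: 7707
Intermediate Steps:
Function('U')(E) = Add(600, Mul(10, E)) (Function('U')(E) = Mul(Rational(1, 5), Mul(Add(E, 60), Add(20, 30))) = Mul(Rational(1, 5), Mul(Add(60, E), 50)) = Mul(Rational(1, 5), Add(3000, Mul(50, E))) = Add(600, Mul(10, E)))
Add(Add(9877, -4490), Function('U')(172)) = Add(Add(9877, -4490), Add(600, Mul(10, 172))) = Add(5387, Add(600, 1720)) = Add(5387, 2320) = 7707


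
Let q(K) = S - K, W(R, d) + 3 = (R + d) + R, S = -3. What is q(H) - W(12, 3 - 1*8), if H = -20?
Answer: 1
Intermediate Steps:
W(R, d) = -3 + d + 2*R (W(R, d) = -3 + ((R + d) + R) = -3 + (d + 2*R) = -3 + d + 2*R)
q(K) = -3 - K
q(H) - W(12, 3 - 1*8) = (-3 - 1*(-20)) - (-3 + (3 - 1*8) + 2*12) = (-3 + 20) - (-3 + (3 - 8) + 24) = 17 - (-3 - 5 + 24) = 17 - 1*16 = 17 - 16 = 1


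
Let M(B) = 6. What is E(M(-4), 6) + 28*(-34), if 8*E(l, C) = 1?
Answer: -7615/8 ≈ -951.88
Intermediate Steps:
E(l, C) = 1/8 (E(l, C) = (1/8)*1 = 1/8)
E(M(-4), 6) + 28*(-34) = 1/8 + 28*(-34) = 1/8 - 952 = -7615/8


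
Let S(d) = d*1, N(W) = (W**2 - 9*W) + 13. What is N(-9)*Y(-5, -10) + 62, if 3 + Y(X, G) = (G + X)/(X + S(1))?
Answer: 773/4 ≈ 193.25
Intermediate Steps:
N(W) = 13 + W**2 - 9*W
S(d) = d
Y(X, G) = -3 + (G + X)/(1 + X) (Y(X, G) = -3 + (G + X)/(X + 1) = -3 + (G + X)/(1 + X))
N(-9)*Y(-5, -10) + 62 = (13 + (-9)**2 - 9*(-9))*((-3 - 10 - 2*(-5))/(1 - 5)) + 62 = (13 + 81 + 81)*((-3 - 10 + 10)/(-4)) + 62 = 175*(-1/4*(-3)) + 62 = 175*(3/4) + 62 = 525/4 + 62 = 773/4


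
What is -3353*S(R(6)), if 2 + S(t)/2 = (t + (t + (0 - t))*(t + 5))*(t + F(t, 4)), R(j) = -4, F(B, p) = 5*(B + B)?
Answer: -1166844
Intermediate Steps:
F(B, p) = 10*B (F(B, p) = 5*(2*B) = 10*B)
S(t) = -4 + 22*t**2 (S(t) = -4 + 2*((t + (t + (0 - t))*(t + 5))*(t + 10*t)) = -4 + 2*((t + (t - t)*(5 + t))*(11*t)) = -4 + 2*((t + 0*(5 + t))*(11*t)) = -4 + 2*((t + 0)*(11*t)) = -4 + 2*(t*(11*t)) = -4 + 2*(11*t**2) = -4 + 22*t**2)
-3353*S(R(6)) = -3353*(-4 + 22*(-4)**2) = -3353*(-4 + 22*16) = -3353*(-4 + 352) = -3353*348 = -1166844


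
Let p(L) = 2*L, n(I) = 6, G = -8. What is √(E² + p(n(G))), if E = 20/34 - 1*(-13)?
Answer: √56829/17 ≈ 14.023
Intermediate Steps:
E = 231/17 (E = 20*(1/34) + 13 = 10/17 + 13 = 231/17 ≈ 13.588)
√(E² + p(n(G))) = √((231/17)² + 2*6) = √(53361/289 + 12) = √(56829/289) = √56829/17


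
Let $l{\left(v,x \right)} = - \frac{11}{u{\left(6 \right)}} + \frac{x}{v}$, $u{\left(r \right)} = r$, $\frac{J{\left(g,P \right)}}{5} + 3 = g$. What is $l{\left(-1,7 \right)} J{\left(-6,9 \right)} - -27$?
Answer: $\frac{849}{2} \approx 424.5$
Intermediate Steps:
$J{\left(g,P \right)} = -15 + 5 g$
$l{\left(v,x \right)} = - \frac{11}{6} + \frac{x}{v}$
$l{\left(-1,7 \right)} J{\left(-6,9 \right)} - -27 = \left(- \frac{11}{6} + \frac{7}{-1}\right) \left(-15 + 5 \left(-6\right)\right) - -27 = \left(- \frac{11}{6} + 7 \left(-1\right)\right) \left(-15 - 30\right) + \left(-182 + 209\right) = \left(- \frac{11}{6} - 7\right) \left(-45\right) + 27 = \left(- \frac{53}{6}\right) \left(-45\right) + 27 = \frac{795}{2} + 27 = \frac{849}{2}$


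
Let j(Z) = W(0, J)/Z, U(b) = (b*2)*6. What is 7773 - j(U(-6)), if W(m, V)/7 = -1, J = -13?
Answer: 559649/72 ≈ 7772.9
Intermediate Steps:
U(b) = 12*b (U(b) = (2*b)*6 = 12*b)
W(m, V) = -7 (W(m, V) = 7*(-1) = -7)
j(Z) = -7/Z
7773 - j(U(-6)) = 7773 - (-7)/(12*(-6)) = 7773 - (-7)/(-72) = 7773 - (-7)*(-1)/72 = 7773 - 1*7/72 = 7773 - 7/72 = 559649/72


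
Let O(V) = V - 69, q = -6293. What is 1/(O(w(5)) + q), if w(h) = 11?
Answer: -1/6351 ≈ -0.00015746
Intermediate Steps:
O(V) = -69 + V
1/(O(w(5)) + q) = 1/((-69 + 11) - 6293) = 1/(-58 - 6293) = 1/(-6351) = -1/6351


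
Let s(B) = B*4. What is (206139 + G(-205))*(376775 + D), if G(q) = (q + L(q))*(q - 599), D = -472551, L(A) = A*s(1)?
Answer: -98672170464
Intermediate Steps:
s(B) = 4*B
L(A) = 4*A (L(A) = A*(4*1) = A*4 = 4*A)
G(q) = 5*q*(-599 + q) (G(q) = (q + 4*q)*(q - 599) = (5*q)*(-599 + q) = 5*q*(-599 + q))
(206139 + G(-205))*(376775 + D) = (206139 + 5*(-205)*(-599 - 205))*(376775 - 472551) = (206139 + 5*(-205)*(-804))*(-95776) = (206139 + 824100)*(-95776) = 1030239*(-95776) = -98672170464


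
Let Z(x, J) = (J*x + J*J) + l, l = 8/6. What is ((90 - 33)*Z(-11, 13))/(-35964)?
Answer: -779/17982 ≈ -0.043321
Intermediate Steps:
l = 4/3 (l = 8*(⅙) = 4/3 ≈ 1.3333)
Z(x, J) = 4/3 + J² + J*x (Z(x, J) = (J*x + J*J) + 4/3 = (J*x + J²) + 4/3 = (J² + J*x) + 4/3 = 4/3 + J² + J*x)
((90 - 33)*Z(-11, 13))/(-35964) = ((90 - 33)*(4/3 + 13² + 13*(-11)))/(-35964) = (57*(4/3 + 169 - 143))*(-1/35964) = (57*(82/3))*(-1/35964) = 1558*(-1/35964) = -779/17982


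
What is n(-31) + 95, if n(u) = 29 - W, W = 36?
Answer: 88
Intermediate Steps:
n(u) = -7 (n(u) = 29 - 1*36 = 29 - 36 = -7)
n(-31) + 95 = -7 + 95 = 88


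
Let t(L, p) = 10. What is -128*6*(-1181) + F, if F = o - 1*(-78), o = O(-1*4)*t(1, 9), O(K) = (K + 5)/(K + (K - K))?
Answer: 1814167/2 ≈ 9.0708e+5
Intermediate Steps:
O(K) = (5 + K)/K (O(K) = (5 + K)/(K + 0) = (5 + K)/K)
o = -5/2 (o = ((5 - 1*4)/((-1*4)))*10 = ((5 - 4)/(-4))*10 = -¼*1*10 = -¼*10 = -5/2 ≈ -2.5000)
F = 151/2 (F = -5/2 - 1*(-78) = -5/2 + 78 = 151/2 ≈ 75.500)
-128*6*(-1181) + F = -128*6*(-1181) + 151/2 = -768*(-1181) + 151/2 = 907008 + 151/2 = 1814167/2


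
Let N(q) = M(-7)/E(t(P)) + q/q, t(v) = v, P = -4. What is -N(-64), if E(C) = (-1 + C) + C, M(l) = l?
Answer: -16/9 ≈ -1.7778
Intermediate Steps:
E(C) = -1 + 2*C
N(q) = 16/9 (N(q) = -7/(-1 + 2*(-4)) + q/q = -7/(-1 - 8) + 1 = -7/(-9) + 1 = -7*(-1/9) + 1 = 7/9 + 1 = 16/9)
-N(-64) = -1*16/9 = -16/9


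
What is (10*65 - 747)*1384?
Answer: -134248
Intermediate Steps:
(10*65 - 747)*1384 = (650 - 747)*1384 = -97*1384 = -134248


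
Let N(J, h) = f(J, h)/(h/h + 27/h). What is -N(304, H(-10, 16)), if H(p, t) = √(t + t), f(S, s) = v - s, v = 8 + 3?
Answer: 1216/697 - 1316*√2/697 ≈ -0.92555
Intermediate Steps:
v = 11
f(S, s) = 11 - s
H(p, t) = √2*√t (H(p, t) = √(2*t) = √2*√t)
N(J, h) = (11 - h)/(1 + 27/h) (N(J, h) = (11 - h)/(h/h + 27/h) = (11 - h)/(1 + 27/h))
-N(304, H(-10, 16)) = -√2*√16*(11 - √2*√16)/(27 + √2*√16) = -√2*4*(11 - √2*4)/(27 + √2*4) = -4*√2*(11 - 4*√2)/(27 + 4*√2)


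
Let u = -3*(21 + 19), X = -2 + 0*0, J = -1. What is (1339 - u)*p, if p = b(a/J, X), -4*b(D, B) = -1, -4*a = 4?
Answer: 1459/4 ≈ 364.75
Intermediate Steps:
a = -1 (a = -1/4*4 = -1)
X = -2 (X = -2 + 0 = -2)
b(D, B) = 1/4 (b(D, B) = -1/4*(-1) = 1/4)
u = -120 (u = -3*40 = -120)
p = 1/4 ≈ 0.25000
(1339 - u)*p = (1339 - 1*(-120))*(1/4) = (1339 + 120)*(1/4) = 1459*(1/4) = 1459/4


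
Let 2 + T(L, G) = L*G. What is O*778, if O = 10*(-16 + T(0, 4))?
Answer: -140040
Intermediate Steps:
T(L, G) = -2 + G*L (T(L, G) = -2 + L*G = -2 + G*L)
O = -180 (O = 10*(-16 + (-2 + 4*0)) = 10*(-16 + (-2 + 0)) = 10*(-16 - 2) = 10*(-18) = -180)
O*778 = -180*778 = -140040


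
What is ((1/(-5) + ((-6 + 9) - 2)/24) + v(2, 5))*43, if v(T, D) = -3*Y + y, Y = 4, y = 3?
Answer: -47257/120 ≈ -393.81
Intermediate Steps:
v(T, D) = -9 (v(T, D) = -3*4 + 3 = -12 + 3 = -9)
((1/(-5) + ((-6 + 9) - 2)/24) + v(2, 5))*43 = ((1/(-5) + ((-6 + 9) - 2)/24) - 9)*43 = ((1*(-1/5) + (3 - 2)*(1/24)) - 9)*43 = ((-1/5 + 1*(1/24)) - 9)*43 = ((-1/5 + 1/24) - 9)*43 = (-19/120 - 9)*43 = -1099/120*43 = -47257/120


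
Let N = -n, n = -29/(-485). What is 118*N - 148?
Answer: -75202/485 ≈ -155.06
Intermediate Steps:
n = 29/485 (n = -29*(-1/485) = 29/485 ≈ 0.059794)
N = -29/485 (N = -1*29/485 = -29/485 ≈ -0.059794)
118*N - 148 = 118*(-29/485) - 148 = -3422/485 - 148 = -75202/485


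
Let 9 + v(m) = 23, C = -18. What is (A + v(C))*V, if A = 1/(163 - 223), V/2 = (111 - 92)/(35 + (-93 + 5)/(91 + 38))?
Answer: 36077/2330 ≈ 15.484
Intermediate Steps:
v(m) = 14 (v(m) = -9 + 23 = 14)
V = 258/233 (V = 2*((111 - 92)/(35 + (-93 + 5)/(91 + 38))) = 2*(19/(35 - 88/129)) = 2*(19/(4427/129)) = 2*(19*(129/4427)) = 2*(129/233) = 258/233 ≈ 1.1073)
A = -1/60 (A = 1/(-60) = -1/60 ≈ -0.016667)
(A + v(C))*V = (-1/60 + 14)*(258/233) = (839/60)*(258/233) = 36077/2330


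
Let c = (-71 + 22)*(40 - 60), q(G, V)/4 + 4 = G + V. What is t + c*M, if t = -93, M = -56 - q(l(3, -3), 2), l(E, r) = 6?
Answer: -70653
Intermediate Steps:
q(G, V) = -16 + 4*G + 4*V (q(G, V) = -16 + 4*(G + V) = -16 + (4*G + 4*V) = -16 + 4*G + 4*V)
M = -72 (M = -56 - (-16 + 4*6 + 4*2) = -56 - (-16 + 24 + 8) = -56 - 1*16 = -56 - 16 = -72)
c = 980 (c = -49*(-20) = 980)
t + c*M = -93 + 980*(-72) = -93 - 70560 = -70653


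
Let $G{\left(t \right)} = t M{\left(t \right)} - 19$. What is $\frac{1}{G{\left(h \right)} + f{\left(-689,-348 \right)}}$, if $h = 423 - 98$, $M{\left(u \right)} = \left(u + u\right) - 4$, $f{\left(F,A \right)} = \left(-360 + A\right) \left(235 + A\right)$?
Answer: $\frac{1}{289935} \approx 3.449 \cdot 10^{-6}$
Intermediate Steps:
$M{\left(u \right)} = -4 + 2 u$ ($M{\left(u \right)} = 2 u - 4 = -4 + 2 u$)
$h = 325$ ($h = 423 - 98 = 325$)
$G{\left(t \right)} = -19 + t \left(-4 + 2 t\right)$ ($G{\left(t \right)} = t \left(-4 + 2 t\right) - 19 = -19 + t \left(-4 + 2 t\right)$)
$\frac{1}{G{\left(h \right)} + f{\left(-689,-348 \right)}} = \frac{1}{\left(-19 + 2 \cdot 325 \left(-2 + 325\right)\right) - \left(41100 - 121104\right)} = \frac{1}{\left(-19 + 2 \cdot 325 \cdot 323\right) + \left(-84600 + 121104 + 43500\right)} = \frac{1}{\left(-19 + 209950\right) + 80004} = \frac{1}{209931 + 80004} = \frac{1}{289935}$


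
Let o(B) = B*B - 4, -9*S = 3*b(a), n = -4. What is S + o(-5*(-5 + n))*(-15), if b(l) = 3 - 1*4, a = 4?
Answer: -90944/3 ≈ -30315.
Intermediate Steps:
b(l) = -1 (b(l) = 3 - 4 = -1)
S = ⅓ (S = -(-1)/3 = -⅑*(-3) = ⅓ ≈ 0.33333)
o(B) = -4 + B² (o(B) = B² - 4 = -4 + B²)
S + o(-5*(-5 + n))*(-15) = ⅓ + (-4 + (-5*(-5 - 4))²)*(-15) = ⅓ + (-4 + (-5*(-9))²)*(-15) = ⅓ + (-4 + 45²)*(-15) = ⅓ + (-4 + 2025)*(-15) = ⅓ + 2021*(-15) = ⅓ - 30315 = -90944/3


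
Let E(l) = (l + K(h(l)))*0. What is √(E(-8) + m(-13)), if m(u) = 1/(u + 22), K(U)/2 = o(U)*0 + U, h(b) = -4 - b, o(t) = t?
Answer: ⅓ ≈ 0.33333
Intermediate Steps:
K(U) = 2*U (K(U) = 2*(U*0 + U) = 2*(0 + U) = 2*U)
E(l) = 0 (E(l) = (l + 2*(-4 - l))*0 = (l + (-8 - 2*l))*0 = (-8 - l)*0 = 0)
m(u) = 1/(22 + u)
√(E(-8) + m(-13)) = √(0 + 1/(22 - 13)) = √(0 + 1/9) = √(0 + ⅑) = √(⅑) = ⅓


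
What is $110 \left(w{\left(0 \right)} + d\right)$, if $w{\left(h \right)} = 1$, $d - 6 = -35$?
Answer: $-3080$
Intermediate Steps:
$d = -29$ ($d = 6 - 35 = -29$)
$110 \left(w{\left(0 \right)} + d\right) = 110 \left(1 - 29\right) = 110 \left(-28\right) = -3080$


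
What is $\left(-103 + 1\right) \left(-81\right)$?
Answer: $8262$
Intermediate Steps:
$\left(-103 + 1\right) \left(-81\right) = \left(-102\right) \left(-81\right) = 8262$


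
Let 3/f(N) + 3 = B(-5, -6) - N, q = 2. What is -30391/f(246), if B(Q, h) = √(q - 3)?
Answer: 2522453 - 30391*I/3 ≈ 2.5225e+6 - 10130.0*I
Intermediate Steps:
B(Q, h) = I (B(Q, h) = √(2 - 3) = √(-1) = I)
f(N) = 3/(-3 + I - N) (f(N) = 3/(-3 + (I - N)) = 3/(-3 + I - N))
-30391/f(246) = -(-2522453 + 30391*I/3) = -30391*(-83 + I/3) = 2522453 - 30391*I/3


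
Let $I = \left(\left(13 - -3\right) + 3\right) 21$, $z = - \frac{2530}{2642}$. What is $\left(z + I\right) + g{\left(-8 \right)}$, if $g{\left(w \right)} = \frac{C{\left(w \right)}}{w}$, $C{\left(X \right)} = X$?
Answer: $\frac{527135}{1321} \approx 399.04$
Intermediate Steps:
$z = - \frac{1265}{1321}$ ($z = \left(-2530\right) \frac{1}{2642} = - \frac{1265}{1321} \approx -0.95761$)
$I = 399$ ($I = \left(\left(13 + 3\right) + 3\right) 21 = \left(16 + 3\right) 21 = 19 \cdot 21 = 399$)
$g{\left(w \right)} = 1$ ($g{\left(w \right)} = \frac{w}{w} = 1$)
$\left(z + I\right) + g{\left(-8 \right)} = \left(- \frac{1265}{1321} + 399\right) + 1 = \frac{525814}{1321} + 1 = \frac{527135}{1321}$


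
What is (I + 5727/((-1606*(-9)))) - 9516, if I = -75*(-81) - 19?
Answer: -16668371/4818 ≈ -3459.6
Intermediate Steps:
I = 6056 (I = 6075 - 19 = 6056)
(I + 5727/((-1606*(-9)))) - 9516 = (6056 + 5727/((-1606*(-9)))) - 9516 = (6056 + 5727/14454) - 9516 = (6056 + 5727*(1/14454)) - 9516 = (6056 + 1909/4818) - 9516 = 29179717/4818 - 9516 = -16668371/4818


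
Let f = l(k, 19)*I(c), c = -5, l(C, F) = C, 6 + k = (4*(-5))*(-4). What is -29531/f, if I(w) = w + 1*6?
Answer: -29531/74 ≈ -399.07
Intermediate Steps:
k = 74 (k = -6 + (4*(-5))*(-4) = -6 - 20*(-4) = -6 + 80 = 74)
I(w) = 6 + w (I(w) = w + 6 = 6 + w)
f = 74 (f = 74*(6 - 5) = 74*1 = 74)
-29531/f = -29531/74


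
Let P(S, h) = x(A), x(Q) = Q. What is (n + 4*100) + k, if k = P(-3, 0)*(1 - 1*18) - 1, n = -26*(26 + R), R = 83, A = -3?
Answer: -2384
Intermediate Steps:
P(S, h) = -3
n = -2834 (n = -26*(26 + 83) = -26*109 = -2834)
k = 50 (k = -3*(1 - 1*18) - 1 = -3*(1 - 18) - 1 = -3*(-17) - 1 = 51 - 1 = 50)
(n + 4*100) + k = (-2834 + 4*100) + 50 = (-2834 + 400) + 50 = -2434 + 50 = -2384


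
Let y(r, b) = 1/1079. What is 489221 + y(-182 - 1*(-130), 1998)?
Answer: 527869460/1079 ≈ 4.8922e+5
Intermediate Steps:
y(r, b) = 1/1079
489221 + y(-182 - 1*(-130), 1998) = 489221 + 1/1079 = 527869460/1079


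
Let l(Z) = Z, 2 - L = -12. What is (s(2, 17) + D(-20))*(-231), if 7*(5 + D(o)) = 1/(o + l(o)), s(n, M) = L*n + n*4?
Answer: -286407/40 ≈ -7160.2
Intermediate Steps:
L = 14 (L = 2 - 1*(-12) = 2 + 12 = 14)
s(n, M) = 18*n (s(n, M) = 14*n + n*4 = 14*n + 4*n = 18*n)
D(o) = -5 + 1/(14*o) (D(o) = -5 + 1/(7*(o + o)) = -5 + 1/(7*((2*o))) = -5 + (1/(2*o))/7 = -5 + 1/(14*o))
(s(2, 17) + D(-20))*(-231) = (18*2 + (-5 + (1/14)/(-20)))*(-231) = (36 + (-5 + (1/14)*(-1/20)))*(-231) = (36 + (-5 - 1/280))*(-231) = (36 - 1401/280)*(-231) = (8679/280)*(-231) = -286407/40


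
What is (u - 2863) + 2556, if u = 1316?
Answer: 1009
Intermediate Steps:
(u - 2863) + 2556 = (1316 - 2863) + 2556 = -1547 + 2556 = 1009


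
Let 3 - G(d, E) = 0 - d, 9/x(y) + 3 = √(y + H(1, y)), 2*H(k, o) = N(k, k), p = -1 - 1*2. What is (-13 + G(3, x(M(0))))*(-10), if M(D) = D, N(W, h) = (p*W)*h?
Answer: 70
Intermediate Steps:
p = -3 (p = -1 - 2 = -3)
N(W, h) = -3*W*h (N(W, h) = (-3*W)*h = -3*W*h)
H(k, o) = -3*k²/2 (H(k, o) = (-3*k*k)/2 = (-3*k²)/2 = -3*k²/2)
x(y) = 9/(-3 + √(-3/2 + y)) (x(y) = 9/(-3 + √(y - 3/2*1²)) = 9/(-3 + √(y - 3/2*1)) = 9/(-3 + √(y - 3/2)) = 9/(-3 + √(-3/2 + y)))
G(d, E) = 3 + d (G(d, E) = 3 - (0 - d) = 3 - (-1)*d = 3 + d)
(-13 + G(3, x(M(0))))*(-10) = (-13 + (3 + 3))*(-10) = (-13 + 6)*(-10) = -7*(-10) = 70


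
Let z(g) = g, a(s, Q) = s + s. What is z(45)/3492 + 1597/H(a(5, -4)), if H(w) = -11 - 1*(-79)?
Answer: 77497/3298 ≈ 23.498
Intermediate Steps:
a(s, Q) = 2*s
H(w) = 68 (H(w) = -11 + 79 = 68)
z(45)/3492 + 1597/H(a(5, -4)) = 45/3492 + 1597/68 = 45*(1/3492) + 1597*(1/68) = 5/388 + 1597/68 = 77497/3298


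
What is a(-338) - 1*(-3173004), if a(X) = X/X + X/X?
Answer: 3173006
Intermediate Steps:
a(X) = 2 (a(X) = 1 + 1 = 2)
a(-338) - 1*(-3173004) = 2 - 1*(-3173004) = 2 + 3173004 = 3173006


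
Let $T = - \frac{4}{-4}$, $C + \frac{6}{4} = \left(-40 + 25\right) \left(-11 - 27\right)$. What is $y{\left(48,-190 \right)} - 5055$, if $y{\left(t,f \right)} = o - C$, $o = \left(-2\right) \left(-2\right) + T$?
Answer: $- \frac{11237}{2} \approx -5618.5$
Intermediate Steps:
$C = \frac{1137}{2}$ ($C = - \frac{3}{2} + \left(-40 + 25\right) \left(-11 - 27\right) = - \frac{3}{2} - -570 = - \frac{3}{2} + 570 = \frac{1137}{2} \approx 568.5$)
$T = 1$ ($T = \left(-4\right) \left(- \frac{1}{4}\right) = 1$)
$o = 5$ ($o = \left(-2\right) \left(-2\right) + 1 = 4 + 1 = 5$)
$y{\left(t,f \right)} = - \frac{1127}{2}$ ($y{\left(t,f \right)} = 5 - \frac{1137}{2} = - \frac{1127}{2}$)
$y{\left(48,-190 \right)} - 5055 = - \frac{1127}{2} - 5055 = - \frac{11237}{2}$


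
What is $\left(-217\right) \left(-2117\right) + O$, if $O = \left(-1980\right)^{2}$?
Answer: $4379789$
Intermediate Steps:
$O = 3920400$
$\left(-217\right) \left(-2117\right) + O = \left(-217\right) \left(-2117\right) + 3920400 = 459389 + 3920400 = 4379789$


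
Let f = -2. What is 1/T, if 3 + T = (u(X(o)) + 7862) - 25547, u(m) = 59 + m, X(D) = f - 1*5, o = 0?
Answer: -1/17636 ≈ -5.6702e-5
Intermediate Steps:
X(D) = -7 (X(D) = -2 - 1*5 = -2 - 5 = -7)
T = -17636 (T = -3 + (((59 - 7) + 7862) - 25547) = -3 + ((52 + 7862) - 25547) = -3 + (7914 - 25547) = -3 - 17633 = -17636)
1/T = 1/(-17636) = -1/17636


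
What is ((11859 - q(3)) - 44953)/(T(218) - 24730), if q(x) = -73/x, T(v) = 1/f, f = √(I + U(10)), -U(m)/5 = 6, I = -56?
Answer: 210995717020/157785808203 - 99209*I*√86/157785808203 ≈ 1.3372 - 5.8309e-6*I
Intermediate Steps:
U(m) = -30 (U(m) = -5*6 = -30)
f = I*√86 (f = √(-56 - 30) = √(-86) = I*√86 ≈ 9.2736*I)
T(v) = -I*√86/86 (T(v) = 1/(I*√86) = -I*√86/86)
((11859 - q(3)) - 44953)/(T(218) - 24730) = ((11859 - (-73)/3) - 44953)/(-I*√86/86 - 24730) = ((11859 - (-73)/3) - 44953)/(-24730 - I*√86/86) = ((11859 - 1*(-73/3)) - 44953)/(-24730 - I*√86/86) = ((11859 + 73/3) - 44953)/(-24730 - I*√86/86) = (35650/3 - 44953)/(-24730 - I*√86/86) = -99209/(3*(-24730 - I*√86/86))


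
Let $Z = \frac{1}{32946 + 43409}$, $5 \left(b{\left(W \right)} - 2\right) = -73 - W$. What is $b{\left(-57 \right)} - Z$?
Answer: $- \frac{91627}{76355} \approx -1.2$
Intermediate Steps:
$b{\left(W \right)} = - \frac{63}{5} - \frac{W}{5}$ ($b{\left(W \right)} = 2 + \frac{-73 - W}{5} = 2 - \left(\frac{73}{5} + \frac{W}{5}\right) = - \frac{63}{5} - \frac{W}{5}$)
$Z = \frac{1}{76355} \approx 1.3097 \cdot 10^{-5}$
$b{\left(-57 \right)} - Z = \left(- \frac{63}{5} - - \frac{57}{5}\right) - \frac{1}{76355} = \left(- \frac{63}{5} + \frac{57}{5}\right) - \frac{1}{76355} = - \frac{6}{5} - \frac{1}{76355} = - \frac{91627}{76355}$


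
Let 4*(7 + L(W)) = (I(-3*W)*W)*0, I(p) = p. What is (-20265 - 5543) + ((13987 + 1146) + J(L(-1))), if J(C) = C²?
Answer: -10626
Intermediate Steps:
L(W) = -7 (L(W) = -7 + (((-3*W)*W)*0)/4 = -7 + (-3*W²*0)/4 = -7 + (¼)*0 = -7 + 0 = -7)
(-20265 - 5543) + ((13987 + 1146) + J(L(-1))) = (-20265 - 5543) + ((13987 + 1146) + (-7)²) = -25808 + (15133 + 49) = -25808 + 15182 = -10626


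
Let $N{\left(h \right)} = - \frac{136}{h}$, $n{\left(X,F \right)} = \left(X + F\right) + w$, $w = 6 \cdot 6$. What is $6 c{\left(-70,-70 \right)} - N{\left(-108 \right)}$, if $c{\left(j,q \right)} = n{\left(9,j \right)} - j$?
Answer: $\frac{7256}{27} \approx 268.74$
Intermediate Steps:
$w = 36$
$n{\left(X,F \right)} = 36 + F + X$ ($n{\left(X,F \right)} = \left(X + F\right) + 36 = \left(F + X\right) + 36 = 36 + F + X$)
$c{\left(j,q \right)} = 45$ ($c{\left(j,q \right)} = \left(36 + j + 9\right) - j = \left(45 + j\right) - j = 45$)
$6 c{\left(-70,-70 \right)} - N{\left(-108 \right)} = 6 \cdot 45 - - \frac{136}{-108} = 270 - \left(-136\right) \left(- \frac{1}{108}\right) = 270 - \frac{34}{27} = \frac{7256}{27}$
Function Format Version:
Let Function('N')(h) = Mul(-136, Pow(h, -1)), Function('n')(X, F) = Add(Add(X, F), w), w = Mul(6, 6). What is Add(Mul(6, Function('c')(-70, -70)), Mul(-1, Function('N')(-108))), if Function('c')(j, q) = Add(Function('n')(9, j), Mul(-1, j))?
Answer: Rational(7256, 27) ≈ 268.74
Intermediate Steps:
w = 36
Function('n')(X, F) = Add(36, F, X) (Function('n')(X, F) = Add(Add(X, F), 36) = Add(Add(F, X), 36) = Add(36, F, X))
Function('c')(j, q) = 45 (Function('c')(j, q) = Add(Add(36, j, 9), Mul(-1, j)) = Add(Add(45, j), Mul(-1, j)) = 45)
Add(Mul(6, Function('c')(-70, -70)), Mul(-1, Function('N')(-108))) = Add(Mul(6, 45), Mul(-1, Mul(-136, Pow(-108, -1)))) = Add(270, Mul(-1, Mul(-136, Rational(-1, 108)))) = Add(270, Mul(-1, Rational(34, 27))) = Add(270, Rational(-34, 27)) = Rational(7256, 27)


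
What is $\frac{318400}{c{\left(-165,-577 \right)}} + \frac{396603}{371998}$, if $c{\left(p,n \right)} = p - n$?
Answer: $\frac{801402457}{1035562} \approx 773.88$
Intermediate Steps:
$\frac{318400}{c{\left(-165,-577 \right)}} + \frac{396603}{371998} = \frac{318400}{-165 - -577} + \frac{396603}{371998} = \frac{318400}{-165 + 577} + 396603 \cdot \frac{1}{371998} = \frac{318400}{412} + \frac{10719}{10054} = 318400 \cdot \frac{1}{412} + \frac{10719}{10054} = \frac{79600}{103} + \frac{10719}{10054} = \frac{801402457}{1035562}$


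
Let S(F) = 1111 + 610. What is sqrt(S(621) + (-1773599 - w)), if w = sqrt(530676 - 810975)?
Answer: sqrt(-1771878 - I*sqrt(280299)) ≈ 0.2 - 1331.1*I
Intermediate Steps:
w = I*sqrt(280299) (w = sqrt(-280299) = I*sqrt(280299) ≈ 529.43*I)
S(F) = 1721
sqrt(S(621) + (-1773599 - w)) = sqrt(1721 + (-1773599 - I*sqrt(280299))) = sqrt(-1771878 - I*sqrt(280299))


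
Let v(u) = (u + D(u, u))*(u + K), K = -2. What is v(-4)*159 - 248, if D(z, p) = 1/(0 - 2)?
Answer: 4045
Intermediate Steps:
D(z, p) = -1/2 (D(z, p) = 1/(-2) = -1/2)
v(u) = (-2 + u)*(-1/2 + u) (v(u) = (u - 1/2)*(u - 2) = (-1/2 + u)*(-2 + u) = (-2 + u)*(-1/2 + u))
v(-4)*159 - 248 = (1 + (-4)**2 - 5/2*(-4))*159 - 248 = (1 + 16 + 10)*159 - 248 = 27*159 - 248 = 4293 - 248 = 4045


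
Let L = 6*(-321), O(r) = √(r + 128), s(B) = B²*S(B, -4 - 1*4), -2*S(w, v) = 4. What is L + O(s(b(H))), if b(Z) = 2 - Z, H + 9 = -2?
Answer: -1926 + I*√210 ≈ -1926.0 + 14.491*I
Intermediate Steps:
H = -11 (H = -9 - 2 = -11)
S(w, v) = -2 (S(w, v) = -½*4 = -2)
s(B) = -2*B² (s(B) = B²*(-2) = -2*B²)
O(r) = √(128 + r)
L = -1926
L + O(s(b(H))) = -1926 + √(128 - 2*(2 - 1*(-11))²) = -1926 + √(128 - 2*(2 + 11)²) = -1926 + √(128 - 2*13²) = -1926 + √(128 - 2*169) = -1926 + √(128 - 338) = -1926 + √(-210) = -1926 + I*√210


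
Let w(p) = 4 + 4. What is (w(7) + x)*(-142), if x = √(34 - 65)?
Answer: -1136 - 142*I*√31 ≈ -1136.0 - 790.62*I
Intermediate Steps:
w(p) = 8
x = I*√31 (x = √(-31) = I*√31 ≈ 5.5678*I)
(w(7) + x)*(-142) = (8 + I*√31)*(-142) = -1136 - 142*I*√31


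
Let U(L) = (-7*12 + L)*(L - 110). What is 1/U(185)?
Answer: 1/7575 ≈ 0.00013201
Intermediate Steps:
U(L) = (-110 + L)*(-84 + L) (U(L) = (-84 + L)*(-110 + L) = (-110 + L)*(-84 + L))
1/U(185) = 1/(9240 + 185**2 - 194*185) = 1/(9240 + 34225 - 35890) = 1/7575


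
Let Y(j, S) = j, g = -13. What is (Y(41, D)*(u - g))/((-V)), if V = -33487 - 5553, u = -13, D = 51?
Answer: 0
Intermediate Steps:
V = -39040
(Y(41, D)*(u - g))/((-V)) = (41*(-13 - 1*(-13)))/((-1*(-39040))) = (41*(-13 + 13))/39040 = (41*0)*(1/39040) = 0*(1/39040) = 0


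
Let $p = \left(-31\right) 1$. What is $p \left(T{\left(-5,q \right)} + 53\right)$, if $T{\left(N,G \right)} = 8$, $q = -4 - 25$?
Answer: $-1891$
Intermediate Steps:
$q = -29$ ($q = -4 - 25 = -29$)
$p = -31$
$p \left(T{\left(-5,q \right)} + 53\right) = - 31 \left(8 + 53\right) = \left(-31\right) 61 = -1891$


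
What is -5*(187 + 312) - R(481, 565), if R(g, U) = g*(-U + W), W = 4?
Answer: 267346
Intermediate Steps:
R(g, U) = g*(4 - U) (R(g, U) = g*(-U + 4) = g*(4 - U))
-5*(187 + 312) - R(481, 565) = -5*(187 + 312) - 481*(4 - 1*565) = -5*499 - 481*(4 - 565) = -2495 - 481*(-561) = -2495 - 1*(-269841) = -2495 + 269841 = 267346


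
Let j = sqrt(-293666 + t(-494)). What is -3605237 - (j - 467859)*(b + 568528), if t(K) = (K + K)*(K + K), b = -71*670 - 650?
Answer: 243427175335 - 520308*sqrt(682478) ≈ 2.4300e+11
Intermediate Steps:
b = -48220 (b = -47570 - 650 = -48220)
t(K) = 4*K**2 (t(K) = (2*K)*(2*K) = 4*K**2)
j = sqrt(682478) (j = sqrt(-293666 + 4*(-494)**2) = sqrt(-293666 + 4*244036) = sqrt(-293666 + 976144) = sqrt(682478) ≈ 826.12)
-3605237 - (j - 467859)*(b + 568528) = -3605237 - (sqrt(682478) - 467859)*(-48220 + 568528) = -3605237 - (-467859 + sqrt(682478))*520308 = -3605237 - (-243430780572 + 520308*sqrt(682478)) = -3605237 + (243430780572 - 520308*sqrt(682478)) = 243427175335 - 520308*sqrt(682478)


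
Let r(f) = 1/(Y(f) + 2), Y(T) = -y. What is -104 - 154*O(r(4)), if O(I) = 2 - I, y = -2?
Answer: -747/2 ≈ -373.50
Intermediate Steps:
Y(T) = 2 (Y(T) = -1*(-2) = 2)
r(f) = ¼ (r(f) = 1/(2 + 2) = 1/4 = ¼)
-104 - 154*O(r(4)) = -104 - 154*(2 - 1*¼) = -104 - 154*(2 - ¼) = -104 - 154*7/4 = -104 - 539/2 = -747/2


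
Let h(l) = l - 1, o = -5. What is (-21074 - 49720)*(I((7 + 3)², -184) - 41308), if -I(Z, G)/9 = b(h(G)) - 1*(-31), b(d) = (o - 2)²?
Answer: 2975330232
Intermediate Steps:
h(l) = -1 + l
b(d) = 49 (b(d) = (-5 - 2)² = (-7)² = 49)
I(Z, G) = -720 (I(Z, G) = -9*(49 - 1*(-31)) = -9*(49 + 31) = -9*80 = -720)
(-21074 - 49720)*(I((7 + 3)², -184) - 41308) = (-21074 - 49720)*(-720 - 41308) = -70794*(-42028) = 2975330232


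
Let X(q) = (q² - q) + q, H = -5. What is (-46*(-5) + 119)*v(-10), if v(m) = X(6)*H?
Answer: -62820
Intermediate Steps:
X(q) = q²
v(m) = -180 (v(m) = 6²*(-5) = 36*(-5) = -180)
(-46*(-5) + 119)*v(-10) = (-46*(-5) + 119)*(-180) = (230 + 119)*(-180) = 349*(-180) = -62820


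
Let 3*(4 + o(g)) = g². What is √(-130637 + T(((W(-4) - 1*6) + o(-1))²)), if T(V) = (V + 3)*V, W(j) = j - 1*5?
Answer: I*√662429/9 ≈ 90.433*I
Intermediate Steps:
W(j) = -5 + j (W(j) = j - 5 = -5 + j)
o(g) = -4 + g²/3
T(V) = V*(3 + V) (T(V) = (3 + V)*V = V*(3 + V))
√(-130637 + T(((W(-4) - 1*6) + o(-1))²)) = √(-130637 + (((-5 - 4) - 1*6) + (-4 + (⅓)*(-1)²))²*(3 + (((-5 - 4) - 1*6) + (-4 + (⅓)*(-1)²))²)) = √(-130637 + ((-9 - 6) + (-4 + (⅓)*1))²*(3 + ((-9 - 6) + (-4 + (⅓)*1))²)) = √(-130637 + (-15 + (-4 + ⅓))²*(3 + (-15 + (-4 + ⅓))²)) = √(-130637 + (-15 - 11/3)²*(3 + (-15 - 11/3)²)) = √(-130637 + (-56/3)²*(3 + (-56/3)²)) = √(-130637 + 3136*(3 + 3136/9)/9) = √(-130637 + (3136/9)*(3163/9)) = √(-130637 + 9919168/81) = √(-662429/81) = I*√662429/9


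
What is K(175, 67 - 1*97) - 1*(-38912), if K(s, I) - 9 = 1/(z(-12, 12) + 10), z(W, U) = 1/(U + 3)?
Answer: 5877086/151 ≈ 38921.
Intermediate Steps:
z(W, U) = 1/(3 + U)
K(s, I) = 1374/151 (K(s, I) = 9 + 1/(1/(3 + 12) + 10) = 9 + 1/(1/15 + 10) = 9 + 1/(151/15) = 9 + 15/151 = 1374/151)
K(175, 67 - 1*97) - 1*(-38912) = 1374/151 - 1*(-38912) = 1374/151 + 38912 = 5877086/151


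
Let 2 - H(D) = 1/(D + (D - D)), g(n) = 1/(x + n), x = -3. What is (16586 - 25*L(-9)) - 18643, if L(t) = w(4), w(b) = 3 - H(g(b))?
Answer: -2107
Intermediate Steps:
g(n) = 1/(-3 + n)
H(D) = 2 - 1/D (H(D) = 2 - 1/(D + (D - D)) = 2 - 1/(D + 0) = 2 - 1/D)
w(b) = -2 + b (w(b) = 3 - (2 - 1/(1/(-3 + b))) = 3 - (2 - (-3 + b)) = 3 - (2 + (3 - b)) = 3 - (5 - b) = 3 + (-5 + b) = -2 + b)
L(t) = 2 (L(t) = -2 + 4 = 2)
(16586 - 25*L(-9)) - 18643 = (16586 - 25*2) - 18643 = (16586 - 50) - 18643 = 16536 - 18643 = -2107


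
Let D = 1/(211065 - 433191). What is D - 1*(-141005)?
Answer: 31320876629/222126 ≈ 1.4101e+5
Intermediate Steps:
D = -1/222126 (D = 1/(-222126) = -1/222126 ≈ -4.5019e-6)
D - 1*(-141005) = -1/222126 - 1*(-141005) = -1/222126 + 141005 = 31320876629/222126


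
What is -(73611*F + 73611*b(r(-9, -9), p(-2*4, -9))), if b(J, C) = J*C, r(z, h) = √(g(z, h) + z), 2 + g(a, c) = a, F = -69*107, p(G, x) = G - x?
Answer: 543470013 - 147222*I*√5 ≈ 5.4347e+8 - 3.292e+5*I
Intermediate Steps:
F = -7383
g(a, c) = -2 + a
r(z, h) = √(-2 + 2*z) (r(z, h) = √((-2 + z) + z) = √(-2 + 2*z))
b(J, C) = C*J
-(73611*F + 73611*b(r(-9, -9), p(-2*4, -9))) = -(-543470013 + 73611*√(-2 + 2*(-9))*(-2*4 - 1*(-9))) = -(-543470013 + 73611*√(-2 - 18)*(-8 + 9)) = -(-543470013 + 147222*I*√5) = -73611*(-7383 + 2*I*√5) = 543470013 - 147222*I*√5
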